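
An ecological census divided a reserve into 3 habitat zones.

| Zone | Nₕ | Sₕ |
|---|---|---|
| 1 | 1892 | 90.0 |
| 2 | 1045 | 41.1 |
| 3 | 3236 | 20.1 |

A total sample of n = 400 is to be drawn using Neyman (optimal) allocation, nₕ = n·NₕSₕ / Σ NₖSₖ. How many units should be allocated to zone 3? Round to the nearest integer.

Σ NₕSₕ = 1892·90.0 + 1045·41.1 + 3236·20.1 = 278273.1.
Share for 3: 65043.6/278273.1 = 0.23374.
n_3 = 400 × 0.23374 = 93.496... → 93.

93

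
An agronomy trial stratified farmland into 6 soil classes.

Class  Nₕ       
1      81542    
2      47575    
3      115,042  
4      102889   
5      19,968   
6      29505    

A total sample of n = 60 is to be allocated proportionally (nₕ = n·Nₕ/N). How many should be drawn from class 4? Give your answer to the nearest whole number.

16

N = 81542 + 47575 + 115042 + 102889 + 19968 + 29505 = 396521.
n_4 = 60·102889/396521 = 15.569... → 16.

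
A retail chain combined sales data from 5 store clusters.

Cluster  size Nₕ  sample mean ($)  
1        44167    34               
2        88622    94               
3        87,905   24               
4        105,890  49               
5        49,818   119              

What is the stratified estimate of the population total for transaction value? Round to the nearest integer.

23058818

1: 44167·34 = 1501678
2: 88622·94 = 8330468
3: 87905·24 = 2109720
4: 105890·49 = 5188610
5: 49818·119 = 5928342
τ̂ = Σ Nₕx̄ₕ = 23058818.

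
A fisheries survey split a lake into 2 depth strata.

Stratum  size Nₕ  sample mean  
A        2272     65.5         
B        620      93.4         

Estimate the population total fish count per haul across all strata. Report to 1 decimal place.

206724.0

Population total = Σ Nₕ·x̄ₕ (each stratum's size times its mean).
2272·65.5 + 620·93.4 = 148816 + 57908 = 206724.0.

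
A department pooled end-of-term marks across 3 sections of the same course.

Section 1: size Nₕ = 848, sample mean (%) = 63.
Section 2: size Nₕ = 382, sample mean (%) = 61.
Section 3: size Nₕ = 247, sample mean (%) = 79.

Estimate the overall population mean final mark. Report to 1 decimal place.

x̄_st = (Σ Nₕx̄ₕ) / (Σ Nₕ) = (848·63 + 382·61 + 247·79) / 1477
= 96239 / 1477 = 65.158... → 65.2.

65.2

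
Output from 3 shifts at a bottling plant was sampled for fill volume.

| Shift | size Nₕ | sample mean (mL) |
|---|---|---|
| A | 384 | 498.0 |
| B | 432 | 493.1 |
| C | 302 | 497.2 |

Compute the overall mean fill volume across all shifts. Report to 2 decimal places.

x̄_st = (Σ Nₕx̄ₕ) / (Σ Nₕ) = (384·498.0 + 432·493.1 + 302·497.2) / 1118
= 554405.6 / 1118 = 495.8905... → 495.89.

495.89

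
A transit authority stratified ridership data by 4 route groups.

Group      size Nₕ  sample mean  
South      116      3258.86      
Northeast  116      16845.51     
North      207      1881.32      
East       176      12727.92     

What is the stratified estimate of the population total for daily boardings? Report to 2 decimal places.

4961654.08

Population total = Σ Nₕ·x̄ₕ (each stratum's size times its mean).
116·3258.86 + 116·16845.51 + 207·1881.32 + 176·12727.92 = 378027.76 + 1954079.16 + 389433.24 + 2240113.92 = 4961654.08.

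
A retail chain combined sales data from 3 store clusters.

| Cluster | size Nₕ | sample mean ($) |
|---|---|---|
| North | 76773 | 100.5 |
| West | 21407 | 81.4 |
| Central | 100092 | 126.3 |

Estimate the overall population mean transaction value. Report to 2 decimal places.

111.46

N = 76773 + 21407 + 100092 = 198272.
Overall mean = Σ (Nₕ/N)·x̄ₕ — weight by population share, not a simple average.
Σ Nₕx̄ₕ = 76773·100.5 + 21407·81.4 + 100092·126.3 = 7715686.5 + 1742529.8 + 12641619.6 = 22099835.9.
Divide by N: 22099835.9 / 198272 = 111.4622... → 111.46.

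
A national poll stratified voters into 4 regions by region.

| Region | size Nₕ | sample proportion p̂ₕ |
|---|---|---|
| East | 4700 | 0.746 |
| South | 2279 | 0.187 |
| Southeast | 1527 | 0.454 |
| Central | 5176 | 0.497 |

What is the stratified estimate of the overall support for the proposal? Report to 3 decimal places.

N = 4700 + 2279 + 1527 + 5176 = 13682.
Overall proportion = Σ (Nₕ/N)·p̂ₕ.
Σ Nₕp̂ₕ = 3506.2 + 426.173 + 693.258 + 2572.472 = 7198.103.
7198.103 / 13682 = 0.52610... → 0.526.

0.526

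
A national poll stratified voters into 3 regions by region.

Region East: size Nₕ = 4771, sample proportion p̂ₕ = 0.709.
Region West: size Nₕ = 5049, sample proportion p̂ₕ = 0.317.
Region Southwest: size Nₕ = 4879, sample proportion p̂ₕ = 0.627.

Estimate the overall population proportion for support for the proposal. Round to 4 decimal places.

Wₕ = Nₕ/N with N = 14699: 0.3246, 0.3435, 0.3319.
p̂_st = 0.3246·0.709 + 0.3435·0.317 + 0.3319·0.627 ≈ 0.547133... → 0.5471.

0.5471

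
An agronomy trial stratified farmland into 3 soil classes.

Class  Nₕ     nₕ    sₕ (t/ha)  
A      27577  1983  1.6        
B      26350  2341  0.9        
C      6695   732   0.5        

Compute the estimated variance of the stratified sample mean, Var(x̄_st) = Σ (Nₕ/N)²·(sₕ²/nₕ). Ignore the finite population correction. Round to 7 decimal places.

0.0003367

N = 60622; Wₕ = Nₕ/N.
class A: (27577/60622)²·1.6²/1983 = 0.0002671473
class B: (26350/60622)²·0.9²/2341 = 0.0000653709
class C: (6695/60622)²·0.5²/732 = 0.0000041655
Sum = 0.0003366837 → 0.0003367.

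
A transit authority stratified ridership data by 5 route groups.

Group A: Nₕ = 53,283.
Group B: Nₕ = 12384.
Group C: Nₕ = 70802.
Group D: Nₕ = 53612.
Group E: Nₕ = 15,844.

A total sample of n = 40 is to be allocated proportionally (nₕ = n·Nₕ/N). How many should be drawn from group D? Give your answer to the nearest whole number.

Share of group D = 53612/205925 = 0.26035.
Allocate 40 × 0.26035 = 10.414... → 10.

10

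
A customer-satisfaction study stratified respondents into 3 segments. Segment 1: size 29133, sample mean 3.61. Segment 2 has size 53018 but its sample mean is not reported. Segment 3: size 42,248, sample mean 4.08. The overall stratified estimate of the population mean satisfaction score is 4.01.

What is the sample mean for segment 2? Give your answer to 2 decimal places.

N = 29133 + 53018 + 42248 = 124399.
Overall total = μ·N = 4.01·124399 = 498839.99.
Subtract the known strata: 29133·3.61 + 42248·4.08 = 277541.97.
Remaining total for segment 2: 498839.99 − 277541.97 = 221298.02.
Divide by its size: 221298.02 / 53018 = 4.1740... → 4.17.

4.17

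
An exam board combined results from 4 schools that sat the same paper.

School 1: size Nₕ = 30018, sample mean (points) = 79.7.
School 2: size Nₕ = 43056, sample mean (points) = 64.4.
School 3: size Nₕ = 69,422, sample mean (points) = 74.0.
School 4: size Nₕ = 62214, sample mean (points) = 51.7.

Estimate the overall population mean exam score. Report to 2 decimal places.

66.04

N = 204710; weights Wₕ = Nₕ/N = (0.1466, 0.2103, 0.3391, 0.3039).
x̄_st = Σ Wₕ·x̄ₕ = 0.1466·79.7 + 0.2103·64.4 + 0.3391·74.0 + 0.3039·51.7 ≈ 66.0394...
→ 66.04.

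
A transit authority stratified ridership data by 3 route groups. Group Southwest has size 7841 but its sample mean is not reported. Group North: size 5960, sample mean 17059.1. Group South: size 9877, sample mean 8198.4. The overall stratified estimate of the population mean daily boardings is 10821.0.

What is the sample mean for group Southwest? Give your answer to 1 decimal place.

N = 7841 + 5960 + 9877 = 23678.
Overall total = μ·N = 10821.0·23678 = 256219638.
Subtract the known strata: 5960·17059.1 + 9877·8198.4 = 182647832.8.
Remaining total for group Southwest: 256219638 − 182647832.8 = 73571805.2.
Divide by its size: 73571805.2 / 7841 = 9382.962... → 9383.0.

9383.0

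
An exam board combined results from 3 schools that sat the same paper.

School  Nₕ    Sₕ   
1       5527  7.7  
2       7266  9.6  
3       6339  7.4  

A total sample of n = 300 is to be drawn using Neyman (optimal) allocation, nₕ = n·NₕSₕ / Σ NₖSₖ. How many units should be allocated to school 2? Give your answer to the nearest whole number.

Σ NₕSₕ = 5527·7.7 + 7266·9.6 + 6339·7.4 = 159220.1.
Share for 2: 69753.6/159220.1 = 0.43810.
n_2 = 300 × 0.43810 = 131.429... → 131.

131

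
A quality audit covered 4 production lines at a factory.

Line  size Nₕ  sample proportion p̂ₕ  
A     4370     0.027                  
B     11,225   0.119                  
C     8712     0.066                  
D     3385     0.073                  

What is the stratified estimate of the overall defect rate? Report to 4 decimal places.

0.0822

N = 4370 + 11225 + 8712 + 3385 = 27692.
Overall proportion = Σ (Nₕ/N)·p̂ₕ.
Σ Nₕp̂ₕ = 117.99 + 1335.775 + 574.992 + 247.105 = 2275.862.
2275.862 / 27692 = 0.082185... → 0.0822.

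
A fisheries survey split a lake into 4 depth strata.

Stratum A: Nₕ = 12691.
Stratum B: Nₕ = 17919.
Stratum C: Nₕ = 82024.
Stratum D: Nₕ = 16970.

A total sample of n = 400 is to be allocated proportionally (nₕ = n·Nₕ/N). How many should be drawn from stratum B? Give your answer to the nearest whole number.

55

N = 12691 + 17919 + 82024 + 16970 = 129604.
n_B = 400·17919/129604 = 55.304... → 55.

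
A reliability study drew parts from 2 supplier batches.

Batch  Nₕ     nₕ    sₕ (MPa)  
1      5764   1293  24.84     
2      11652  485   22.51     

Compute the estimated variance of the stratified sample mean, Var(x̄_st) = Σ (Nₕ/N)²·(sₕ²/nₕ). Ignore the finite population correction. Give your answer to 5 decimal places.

N = 17416; Wₕ = Nₕ/N.
batch 1: (5764/17416)²·24.84²/1293 = 0.05227039
batch 2: (11652/17416)²·22.51²/485 = 0.46764185
Sum = 0.51991225 → 0.51991.

0.51991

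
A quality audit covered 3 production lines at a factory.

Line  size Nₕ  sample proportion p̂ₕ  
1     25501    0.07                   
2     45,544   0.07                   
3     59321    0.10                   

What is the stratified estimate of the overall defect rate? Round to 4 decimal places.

0.0837

N = 25501 + 45544 + 59321 = 130366.
Overall proportion = Σ (Nₕ/N)·p̂ₕ.
Σ Nₕp̂ₕ = 1785.07 + 3188.08 + 5932.1 = 10905.25.
10905.25 / 130366 = 0.083651... → 0.0837.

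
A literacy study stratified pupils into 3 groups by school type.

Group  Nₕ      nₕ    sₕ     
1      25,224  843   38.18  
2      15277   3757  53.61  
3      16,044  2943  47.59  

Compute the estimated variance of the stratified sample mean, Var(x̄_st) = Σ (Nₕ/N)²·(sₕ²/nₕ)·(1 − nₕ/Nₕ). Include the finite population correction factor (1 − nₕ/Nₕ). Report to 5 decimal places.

0.42530

N = 56545. Term for each stratum: Wₕ²sₕ²/nₕ·(1−nₕ/Nₕ).
Var(x̄_st) = 0.33259930 + 0.04210683 + 0.05059060 = 0.42529673 → 0.42530.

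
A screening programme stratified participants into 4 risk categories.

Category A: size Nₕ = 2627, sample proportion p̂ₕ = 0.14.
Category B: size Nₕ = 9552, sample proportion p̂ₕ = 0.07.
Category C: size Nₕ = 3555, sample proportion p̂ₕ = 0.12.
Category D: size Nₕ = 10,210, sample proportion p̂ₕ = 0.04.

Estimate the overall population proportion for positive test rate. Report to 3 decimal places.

N = 2627 + 9552 + 3555 + 10210 = 25944.
Overall proportion = Σ (Nₕ/N)·p̂ₕ.
Σ Nₕp̂ₕ = 367.78 + 668.64 + 426.6 + 408.4 = 1871.42.
1871.42 / 25944 = 0.07213... → 0.072.

0.072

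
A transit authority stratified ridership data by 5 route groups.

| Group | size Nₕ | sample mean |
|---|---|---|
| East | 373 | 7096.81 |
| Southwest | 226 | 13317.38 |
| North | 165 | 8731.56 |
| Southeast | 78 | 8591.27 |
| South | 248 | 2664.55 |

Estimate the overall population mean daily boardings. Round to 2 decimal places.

N = 1090; weights Wₕ = Nₕ/N = (0.3422, 0.2073, 0.1514, 0.0716, 0.2275).
x̄_st = Σ Wₕ·x̄ₕ = 0.3422·7096.81 + 0.2073·13317.38 + 0.1514·8731.56 + 0.0716·8591.27 + 0.2275·2664.55 ≈ 7732.5439...
→ 7732.54.

7732.54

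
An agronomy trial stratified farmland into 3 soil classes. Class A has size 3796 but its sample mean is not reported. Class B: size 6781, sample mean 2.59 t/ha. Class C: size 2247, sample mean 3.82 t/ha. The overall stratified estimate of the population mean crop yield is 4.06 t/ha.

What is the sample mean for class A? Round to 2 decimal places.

N = 3796 + 6781 + 2247 = 12824.
Overall total = μ·N = 4.06·12824 = 52065.44.
Subtract the known strata: 6781·2.59 + 2247·3.82 = 26146.33.
Remaining total for class A: 52065.44 − 26146.33 = 25919.11.
Divide by its size: 25919.11 / 3796 = 6.8280... → 6.83.

6.83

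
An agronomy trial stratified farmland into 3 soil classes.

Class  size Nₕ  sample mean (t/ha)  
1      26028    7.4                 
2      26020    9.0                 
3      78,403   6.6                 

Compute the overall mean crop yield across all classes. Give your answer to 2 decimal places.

7.24

N = 130451; weights Wₕ = Nₕ/N = (0.1995, 0.1995, 0.6010).
x̄_st = Σ Wₕ·x̄ₕ = 0.1995·7.4 + 0.1995·9.0 + 0.6010·6.6 ≈ 7.2383...
→ 7.24.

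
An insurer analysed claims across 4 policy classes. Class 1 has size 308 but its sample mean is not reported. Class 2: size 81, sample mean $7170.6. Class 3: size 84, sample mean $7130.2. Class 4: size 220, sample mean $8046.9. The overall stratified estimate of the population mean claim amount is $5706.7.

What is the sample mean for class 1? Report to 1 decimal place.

3261.9

Σ Nₕx̄ₕ = N·μ, so 308·x̄_1 = 693·5706.7 − (81·7170.6 + 84·7130.2 + 220·8046.9).
= 3954743.1 − 2950073.4 = 1004669.7.
x̄_1 = 1004669.7 / 308 = 3261.915... → 3261.9.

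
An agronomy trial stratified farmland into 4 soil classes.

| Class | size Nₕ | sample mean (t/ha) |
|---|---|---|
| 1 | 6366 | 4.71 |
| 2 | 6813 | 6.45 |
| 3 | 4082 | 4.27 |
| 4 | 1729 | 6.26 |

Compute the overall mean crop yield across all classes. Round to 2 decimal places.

5.38

N = 18990; weights Wₕ = Nₕ/N = (0.3352, 0.3588, 0.2150, 0.0910).
x̄_st = Σ Wₕ·x̄ₕ = 0.3352·4.71 + 0.3588·6.45 + 0.2150·4.27 + 0.0910·6.26 ≈ 5.3808...
→ 5.38.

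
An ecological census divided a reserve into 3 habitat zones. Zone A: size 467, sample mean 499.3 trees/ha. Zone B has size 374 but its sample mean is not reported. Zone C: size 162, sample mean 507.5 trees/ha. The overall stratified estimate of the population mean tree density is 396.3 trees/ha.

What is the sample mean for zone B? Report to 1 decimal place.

219.5

N = 467 + 374 + 162 = 1003.
Overall total = μ·N = 396.3·1003 = 397488.9.
Subtract the known strata: 467·499.3 + 162·507.5 = 315388.1.
Remaining total for zone B: 397488.9 − 315388.1 = 82100.8.
Divide by its size: 82100.8 / 374 = 219.521... → 219.5.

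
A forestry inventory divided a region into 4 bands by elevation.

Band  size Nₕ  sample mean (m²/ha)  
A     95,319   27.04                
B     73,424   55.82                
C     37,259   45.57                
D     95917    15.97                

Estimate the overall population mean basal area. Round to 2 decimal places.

32.81

N = 95319 + 73424 + 37259 + 95917 = 301919.
Overall mean = Σ (Nₕ/N)·x̄ₕ — weight by population share, not a simple average.
Σ Nₕx̄ₕ = 95319·27.04 + 73424·55.82 + 37259·45.57 + 95917·15.97 = 2577425.76 + 4098527.68 + 1697892.63 + 1531794.49 = 9905640.56.
Divide by N: 9905640.56 / 301919 = 32.8089... → 32.81.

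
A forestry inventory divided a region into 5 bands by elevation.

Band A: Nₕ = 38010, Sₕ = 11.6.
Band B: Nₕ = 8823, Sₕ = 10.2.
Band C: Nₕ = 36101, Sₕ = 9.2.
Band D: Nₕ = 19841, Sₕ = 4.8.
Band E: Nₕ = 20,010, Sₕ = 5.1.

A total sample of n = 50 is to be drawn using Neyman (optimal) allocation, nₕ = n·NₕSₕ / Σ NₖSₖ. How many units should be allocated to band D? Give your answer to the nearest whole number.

4

Σ NₕSₕ = 38010·11.6 + 8823·10.2 + 36101·9.2 + 19841·4.8 + 20010·5.1 = 1060327.6.
Share for D: 95236.8/1060327.6 = 0.08982.
n_D = 50 × 0.08982 = 4.491... → 4.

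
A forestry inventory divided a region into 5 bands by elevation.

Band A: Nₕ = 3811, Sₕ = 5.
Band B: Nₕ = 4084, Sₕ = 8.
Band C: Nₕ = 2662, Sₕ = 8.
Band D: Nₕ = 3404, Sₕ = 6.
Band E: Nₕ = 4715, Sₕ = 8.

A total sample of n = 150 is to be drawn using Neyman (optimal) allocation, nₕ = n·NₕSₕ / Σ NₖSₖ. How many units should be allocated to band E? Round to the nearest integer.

43

Σ NₕSₕ = 3811·5 + 4084·8 + 2662·8 + 3404·6 + 4715·8 = 131167.
Share for E: 37720/131167 = 0.28757.
n_E = 150 × 0.28757 = 43.136... → 43.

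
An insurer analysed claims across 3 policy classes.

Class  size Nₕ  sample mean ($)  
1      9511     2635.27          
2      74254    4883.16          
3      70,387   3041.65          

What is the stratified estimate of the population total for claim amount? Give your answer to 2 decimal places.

1: 9511·2635.27 = 25064052.97
2: 74254·4883.16 = 362594162.64
3: 70387·3041.65 = 214092618.55
τ̂ = Σ Nₕx̄ₕ = 601750834.16.

601750834.16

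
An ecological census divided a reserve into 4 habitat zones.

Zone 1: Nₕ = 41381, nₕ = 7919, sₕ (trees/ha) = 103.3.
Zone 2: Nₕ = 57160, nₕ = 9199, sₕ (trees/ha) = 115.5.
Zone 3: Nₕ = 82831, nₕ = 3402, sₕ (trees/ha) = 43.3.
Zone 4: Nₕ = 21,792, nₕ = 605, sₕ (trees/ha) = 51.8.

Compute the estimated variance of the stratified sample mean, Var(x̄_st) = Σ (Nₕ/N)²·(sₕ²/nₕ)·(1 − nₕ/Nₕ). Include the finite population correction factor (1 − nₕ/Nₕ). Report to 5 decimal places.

0.27898

N = 203164. Term for each stratum: Wₕ²sₕ²/nₕ·(1−nₕ/Nₕ).
Var(x̄_st) = 0.04520533 + 0.09631863 + 0.08784559 + 0.04961091 = 0.27898046 → 0.27898.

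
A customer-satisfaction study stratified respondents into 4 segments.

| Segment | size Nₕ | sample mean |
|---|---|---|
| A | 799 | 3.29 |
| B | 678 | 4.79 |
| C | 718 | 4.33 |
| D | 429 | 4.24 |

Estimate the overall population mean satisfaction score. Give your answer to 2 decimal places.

x̄_st = (Σ Nₕx̄ₕ) / (Σ Nₕ) = (799·3.29 + 678·4.79 + 718·4.33 + 429·4.24) / 2624
= 10804.23 / 2624 = 4.1175... → 4.12.

4.12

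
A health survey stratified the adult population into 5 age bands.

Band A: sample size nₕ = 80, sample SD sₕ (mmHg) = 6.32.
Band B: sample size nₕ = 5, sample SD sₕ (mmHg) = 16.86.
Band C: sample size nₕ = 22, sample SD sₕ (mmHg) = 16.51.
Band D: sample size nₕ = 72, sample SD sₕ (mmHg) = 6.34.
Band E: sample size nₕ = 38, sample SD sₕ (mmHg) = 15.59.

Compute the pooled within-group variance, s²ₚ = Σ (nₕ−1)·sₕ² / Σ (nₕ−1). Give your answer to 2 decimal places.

A: (80−1)·6.32² = 79·39.9424 = 3155.4496
B: (5−1)·16.86² = 4·284.2596 = 1137.0384
C: (22−1)·16.51² = 21·272.5801 = 5724.1821
D: (72−1)·6.34² = 71·40.1956 = 2853.8876
E: (38−1)·15.59² = 37·243.0481 = 8992.7797
Numerator = 21863.3374; denominator = Σ(nₕ−1) = 212.
s²ₚ = 21863.3374/212 = 103.1290... → 103.13.

103.13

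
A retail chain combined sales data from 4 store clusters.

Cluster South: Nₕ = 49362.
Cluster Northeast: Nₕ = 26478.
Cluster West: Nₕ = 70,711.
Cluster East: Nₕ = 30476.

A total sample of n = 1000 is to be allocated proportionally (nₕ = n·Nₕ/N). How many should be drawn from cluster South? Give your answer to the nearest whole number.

Share of cluster South = 49362/177027 = 0.27884.
Allocate 1000 × 0.27884 = 278.839... → 279.

279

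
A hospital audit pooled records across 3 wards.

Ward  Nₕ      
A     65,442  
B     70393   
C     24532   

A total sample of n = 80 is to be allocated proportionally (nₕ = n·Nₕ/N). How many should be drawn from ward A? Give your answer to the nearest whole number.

Share of ward A = 65442/160367 = 0.40808.
Allocate 80 × 0.40808 = 32.646... → 33.

33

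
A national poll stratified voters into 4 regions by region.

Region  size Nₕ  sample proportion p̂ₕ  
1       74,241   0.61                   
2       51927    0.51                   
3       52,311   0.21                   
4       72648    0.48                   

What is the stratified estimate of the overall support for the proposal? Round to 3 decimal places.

0.468

N = 74241 + 51927 + 52311 + 72648 = 251127.
Overall proportion = Σ (Nₕ/N)·p̂ₕ.
Σ Nₕp̂ₕ = 45287.01 + 26482.77 + 10985.31 + 34871.04 = 117626.13.
117626.13 / 251127 = 0.46839... → 0.468.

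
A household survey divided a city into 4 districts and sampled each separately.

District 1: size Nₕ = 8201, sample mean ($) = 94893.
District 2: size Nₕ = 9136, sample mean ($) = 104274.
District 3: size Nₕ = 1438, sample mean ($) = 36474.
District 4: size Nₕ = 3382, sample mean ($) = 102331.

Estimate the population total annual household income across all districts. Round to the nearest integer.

2129397811

1: 8201·94893 = 778217493
2: 9136·104274 = 952647264
3: 1438·36474 = 52449612
4: 3382·102331 = 346083442
τ̂ = Σ Nₕx̄ₕ = 2129397811.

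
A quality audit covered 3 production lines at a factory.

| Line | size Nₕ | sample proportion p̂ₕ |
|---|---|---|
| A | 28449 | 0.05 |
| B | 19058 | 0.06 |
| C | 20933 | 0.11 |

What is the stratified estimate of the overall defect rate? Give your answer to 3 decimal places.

Wₕ = Nₕ/N with N = 68440: 0.4157, 0.2785, 0.3059.
p̂_st = 0.4157·0.05 + 0.2785·0.06 + 0.3059·0.11 ≈ 0.07114... → 0.071.

0.071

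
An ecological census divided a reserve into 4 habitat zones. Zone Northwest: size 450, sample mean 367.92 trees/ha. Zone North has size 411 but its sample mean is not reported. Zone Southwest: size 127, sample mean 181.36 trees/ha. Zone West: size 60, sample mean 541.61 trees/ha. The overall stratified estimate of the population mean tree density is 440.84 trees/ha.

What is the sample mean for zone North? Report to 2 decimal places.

N = 450 + 411 + 127 + 60 = 1048.
Overall total = μ·N = 440.84·1048 = 462000.32.
Subtract the known strata: 450·367.92 + 127·181.36 + 60·541.61 = 221093.32.
Remaining total for zone North: 462000.32 − 221093.32 = 240907.
Divide by its size: 240907 / 411 = 586.1484... → 586.15.

586.15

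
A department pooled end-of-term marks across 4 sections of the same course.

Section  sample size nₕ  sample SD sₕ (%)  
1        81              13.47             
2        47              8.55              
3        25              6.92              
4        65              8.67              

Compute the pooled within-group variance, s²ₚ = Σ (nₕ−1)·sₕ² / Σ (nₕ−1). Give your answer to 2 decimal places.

111.39

Degrees of freedom: 80 + 46 + 24 + 64 = 214.
Σ(nₕ−1)sₕ² = 80·181.4409 + 46·73.1025 + 24·47.8864 + 64·75.1689 = 23838.0702.
s²ₚ = 23838.0702 / 214 = 111.3929... → 111.39.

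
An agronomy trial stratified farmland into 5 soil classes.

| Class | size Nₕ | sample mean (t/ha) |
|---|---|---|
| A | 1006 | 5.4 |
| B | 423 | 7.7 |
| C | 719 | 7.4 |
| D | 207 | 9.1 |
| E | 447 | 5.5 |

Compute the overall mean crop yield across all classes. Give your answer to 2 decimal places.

6.55

N = 1006 + 423 + 719 + 207 + 447 = 2802.
Overall mean = Σ (Nₕ/N)·x̄ₕ — weight by population share, not a simple average.
Σ Nₕx̄ₕ = 1006·5.4 + 423·7.7 + 719·7.4 + 207·9.1 + 447·5.5 = 5432.4 + 3257.1 + 5320.6 + 1883.7 + 2458.5 = 18352.3.
Divide by N: 18352.3 / 2802 = 6.5497... → 6.55.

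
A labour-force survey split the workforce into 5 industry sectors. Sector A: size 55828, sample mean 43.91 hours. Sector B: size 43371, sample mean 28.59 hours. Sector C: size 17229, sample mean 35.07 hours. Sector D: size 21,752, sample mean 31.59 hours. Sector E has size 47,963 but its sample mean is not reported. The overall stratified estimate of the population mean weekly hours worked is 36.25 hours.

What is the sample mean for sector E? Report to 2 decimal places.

36.80

N = 55828 + 43371 + 17229 + 21752 + 47963 = 186143.
Overall total = μ·N = 36.25·186143 = 6747683.75.
Subtract the known strata: 55828·43.91 + 43371·28.59 + 17229·35.07 + 21752·31.59 = 4982751.08.
Remaining total for sector E: 6747683.75 − 4982751.08 = 1764932.67.
Divide by its size: 1764932.67 / 47963 = 36.7978... → 36.80.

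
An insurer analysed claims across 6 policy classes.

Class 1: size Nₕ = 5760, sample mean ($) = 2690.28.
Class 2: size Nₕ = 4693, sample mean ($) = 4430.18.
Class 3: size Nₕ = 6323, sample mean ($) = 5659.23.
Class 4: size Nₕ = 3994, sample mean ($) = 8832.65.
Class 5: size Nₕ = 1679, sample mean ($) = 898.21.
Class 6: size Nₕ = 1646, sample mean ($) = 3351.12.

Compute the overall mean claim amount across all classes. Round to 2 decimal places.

4746.70

N = 5760 + 4693 + 6323 + 3994 + 1679 + 1646 = 24095.
The stratified mean weights each stratum mean by its population share Nₕ/N.
Σ Nₕx̄ₕ = 5760·2690.28 + 4693·4430.18 + 6323·5659.23 + 3994·8832.65 + 1679·898.21 + 1646·3351.12 = 15496012.8 + 20790834.74 + 35783311.29 + 35277604.1 + 1508094.59 + 5515943.52 = 114371801.04.
Divide by N: 114371801.04 / 24095 = 4746.7027... → 4746.70.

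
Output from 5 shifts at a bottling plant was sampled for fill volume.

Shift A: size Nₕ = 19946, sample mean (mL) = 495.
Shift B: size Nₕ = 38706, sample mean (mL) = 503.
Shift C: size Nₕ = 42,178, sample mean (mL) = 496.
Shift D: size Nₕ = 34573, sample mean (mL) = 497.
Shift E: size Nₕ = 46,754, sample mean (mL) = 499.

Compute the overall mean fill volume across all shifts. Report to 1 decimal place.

498.3

N = 182157; weights Wₕ = Nₕ/N = (0.1095, 0.2125, 0.2315, 0.1898, 0.2567).
x̄_st = Σ Wₕ·x̄ₕ = 0.1095·495 + 0.2125·503 + 0.2315·496 + 0.1898·497 + 0.2567·499 ≈ 498.338...
→ 498.3.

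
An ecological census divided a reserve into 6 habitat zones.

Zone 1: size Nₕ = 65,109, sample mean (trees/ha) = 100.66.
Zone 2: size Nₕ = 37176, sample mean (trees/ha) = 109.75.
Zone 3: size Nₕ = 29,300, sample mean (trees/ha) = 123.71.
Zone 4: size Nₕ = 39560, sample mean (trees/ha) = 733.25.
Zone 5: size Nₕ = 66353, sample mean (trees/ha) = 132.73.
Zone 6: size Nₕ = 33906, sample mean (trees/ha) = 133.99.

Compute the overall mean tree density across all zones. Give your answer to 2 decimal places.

x̄_st = (Σ Nₕx̄ₕ) / (Σ Nₕ) = (65109·100.66 + 37176·109.75 + 29300·123.71 + 39560·733.25 + 66353·132.73 + 33906·133.99) / 271404
= 56616109.57 / 271404 = 208.6046... → 208.60.

208.60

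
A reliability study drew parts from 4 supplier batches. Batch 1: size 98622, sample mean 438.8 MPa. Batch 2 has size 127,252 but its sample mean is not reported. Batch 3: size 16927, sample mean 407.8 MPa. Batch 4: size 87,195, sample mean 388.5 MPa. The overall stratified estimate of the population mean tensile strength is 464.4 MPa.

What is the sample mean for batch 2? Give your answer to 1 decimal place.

543.8

Σ Nₕx̄ₕ = N·μ, so 127252·x̄_2 = 329996·464.4 − (98622·438.8 + 16927·407.8 + 87195·388.5).
= 153250142.4 − 84053421.7 = 69196720.7.
x̄_2 = 69196720.7 / 127252 = 543.777... → 543.8.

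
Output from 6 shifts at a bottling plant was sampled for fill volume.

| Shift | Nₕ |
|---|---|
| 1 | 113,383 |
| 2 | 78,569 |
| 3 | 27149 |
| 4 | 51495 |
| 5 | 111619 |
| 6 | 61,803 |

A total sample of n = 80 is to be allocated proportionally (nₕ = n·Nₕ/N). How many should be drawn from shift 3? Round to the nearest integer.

5

N = 113383 + 78569 + 27149 + 51495 + 111619 + 61803 = 444018.
n_3 = 80·27149/444018 = 4.892... → 5.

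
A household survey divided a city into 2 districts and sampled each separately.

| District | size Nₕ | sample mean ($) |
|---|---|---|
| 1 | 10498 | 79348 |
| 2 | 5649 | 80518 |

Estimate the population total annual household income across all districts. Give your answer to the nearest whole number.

Population total = Σ Nₕ·x̄ₕ (each stratum's size times its mean).
10498·79348 + 5649·80518 = 832995304 + 454846182 = 1287841486.

1287841486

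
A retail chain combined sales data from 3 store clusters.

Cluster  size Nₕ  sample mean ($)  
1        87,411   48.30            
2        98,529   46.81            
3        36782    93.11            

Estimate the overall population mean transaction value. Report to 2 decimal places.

55.04

N = 222722; weights Wₕ = Nₕ/N = (0.3925, 0.4424, 0.1651).
x̄_st = Σ Wₕ·x̄ₕ = 0.3925·48.30 + 0.4424·46.81 + 0.1651·93.11 ≈ 55.0411...
→ 55.04.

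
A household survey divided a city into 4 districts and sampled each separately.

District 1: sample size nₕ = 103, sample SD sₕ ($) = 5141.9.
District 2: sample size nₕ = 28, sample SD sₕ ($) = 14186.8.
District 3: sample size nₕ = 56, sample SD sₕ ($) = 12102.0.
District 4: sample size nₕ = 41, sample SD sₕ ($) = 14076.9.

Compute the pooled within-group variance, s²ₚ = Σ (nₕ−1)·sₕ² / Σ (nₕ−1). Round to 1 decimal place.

107645230.1

1: (103−1)·5141.9² = 102·26439135.61 = 2696791832.22
2: (28−1)·14186.8² = 27·201265294.24 = 5434162944.48
3: (56−1)·12102.0² = 55·146458404 = 8055212220
4: (41−1)·14076.9² = 40·198159113.61 = 7926364544.4
Numerator = 24112531541.1; denominator = Σ(nₕ−1) = 224.
s²ₚ = 24112531541.1/224 = 107645230.094... → 107645230.1.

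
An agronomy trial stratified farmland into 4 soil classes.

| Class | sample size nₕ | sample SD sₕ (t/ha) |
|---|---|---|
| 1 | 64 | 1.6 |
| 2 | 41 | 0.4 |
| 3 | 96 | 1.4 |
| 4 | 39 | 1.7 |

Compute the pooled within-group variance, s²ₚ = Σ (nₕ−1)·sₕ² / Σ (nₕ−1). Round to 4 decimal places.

Degrees of freedom: 63 + 40 + 95 + 38 = 236.
Σ(nₕ−1)sₕ² = 63·2.56 + 40·0.16 + 95·1.96 + 38·2.89 = 463.7.
s²ₚ = 463.7 / 236 = 1.964831... → 1.9648.

1.9648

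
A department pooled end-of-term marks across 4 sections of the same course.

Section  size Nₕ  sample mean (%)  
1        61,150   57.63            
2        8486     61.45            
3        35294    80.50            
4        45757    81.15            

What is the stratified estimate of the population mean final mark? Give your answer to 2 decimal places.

70.34

N = 150687; weights Wₕ = Nₕ/N = (0.4058, 0.0563, 0.2342, 0.3037).
x̄_st = Σ Wₕ·x̄ₕ = 0.4058·57.63 + 0.0563·61.45 + 0.2342·80.50 + 0.3037·81.15 ≈ 70.3437...
→ 70.34.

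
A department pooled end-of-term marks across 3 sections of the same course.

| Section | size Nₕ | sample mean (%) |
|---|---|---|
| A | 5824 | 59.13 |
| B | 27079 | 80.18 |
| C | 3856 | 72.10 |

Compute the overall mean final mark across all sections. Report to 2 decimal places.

x̄_st = (Σ Nₕx̄ₕ) / (Σ Nₕ) = (5824·59.13 + 27079·80.18 + 3856·72.10) / 36759
= 2793584.94 / 36759 = 75.9973... → 76.00.

76.00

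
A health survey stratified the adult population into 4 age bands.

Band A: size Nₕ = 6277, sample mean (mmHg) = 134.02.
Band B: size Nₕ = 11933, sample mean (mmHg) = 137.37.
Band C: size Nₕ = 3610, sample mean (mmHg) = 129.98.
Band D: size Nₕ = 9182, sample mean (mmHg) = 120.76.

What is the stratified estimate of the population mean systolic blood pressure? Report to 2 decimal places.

x̄_st = (Σ Nₕx̄ₕ) / (Σ Nₕ) = (6277·134.02 + 11933·137.37 + 3610·129.98 + 9182·120.76) / 31002
= 4058525.87 / 31002 = 130.9117... → 130.91.

130.91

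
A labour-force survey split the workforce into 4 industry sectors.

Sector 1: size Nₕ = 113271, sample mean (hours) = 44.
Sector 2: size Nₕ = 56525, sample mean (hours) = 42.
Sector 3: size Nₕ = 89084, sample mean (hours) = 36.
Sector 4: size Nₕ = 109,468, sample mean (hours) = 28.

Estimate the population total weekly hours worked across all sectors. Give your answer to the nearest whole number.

13630102

Estimate total by summing Nₕ·x̄ₕ over strata.
113271·44 + 56525·42 + 89084·36 + 109468·28 = 4983924 + 2374050 + 3207024 + 3065104 = 13630102.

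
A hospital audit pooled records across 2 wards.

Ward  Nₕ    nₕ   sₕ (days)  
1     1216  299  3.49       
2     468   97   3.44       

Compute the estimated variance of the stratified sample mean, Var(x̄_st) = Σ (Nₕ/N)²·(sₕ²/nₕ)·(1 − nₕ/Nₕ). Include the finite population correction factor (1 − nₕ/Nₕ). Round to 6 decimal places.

0.023487

N = 1684. Term for each stratum: Wₕ²sₕ²/nₕ·(1−nₕ/Nₕ).
Var(x̄_st) = 0.016017635 + 0.007469314 = 0.023486950 → 0.023487.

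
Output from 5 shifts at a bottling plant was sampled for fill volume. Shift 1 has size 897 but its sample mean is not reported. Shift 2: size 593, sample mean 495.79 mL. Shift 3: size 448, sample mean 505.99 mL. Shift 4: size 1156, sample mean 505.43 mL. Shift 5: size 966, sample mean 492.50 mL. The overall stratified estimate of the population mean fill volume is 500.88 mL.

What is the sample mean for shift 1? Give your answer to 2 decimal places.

504.85

N = 897 + 593 + 448 + 1156 + 966 = 4060.
Overall total = μ·N = 500.88·4060 = 2033572.8.
Subtract the known strata: 593·495.79 + 448·505.99 + 1156·505.43 + 966·492.50 = 1580719.07.
Remaining total for shift 1: 2033572.8 − 1580719.07 = 452853.73.
Divide by its size: 452853.73 / 897 = 504.8537... → 504.85.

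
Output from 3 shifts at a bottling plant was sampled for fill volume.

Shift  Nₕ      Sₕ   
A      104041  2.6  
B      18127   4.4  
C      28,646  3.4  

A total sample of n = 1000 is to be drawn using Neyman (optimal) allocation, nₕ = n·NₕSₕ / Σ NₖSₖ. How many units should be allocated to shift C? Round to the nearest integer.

Σ NₕSₕ = 104041·2.6 + 18127·4.4 + 28646·3.4 = 447661.8.
Share for C: 97396.4/447661.8 = 0.21757.
n_C = 1000 × 0.21757 = 217.567... → 218.

218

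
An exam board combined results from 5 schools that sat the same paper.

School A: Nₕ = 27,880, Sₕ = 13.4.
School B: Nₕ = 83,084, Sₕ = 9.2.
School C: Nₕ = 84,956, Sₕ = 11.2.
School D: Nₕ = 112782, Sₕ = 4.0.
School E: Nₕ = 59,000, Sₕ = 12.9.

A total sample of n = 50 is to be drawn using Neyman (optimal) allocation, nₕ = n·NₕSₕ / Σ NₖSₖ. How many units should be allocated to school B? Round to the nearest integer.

12

Σ NₕSₕ = 27880·13.4 + 83084·9.2 + 84956·11.2 + 112782·4.0 + 59000·12.9 = 3301700.
Share for B: 764372.8/3301700 = 0.23151.
n_B = 50 × 0.23151 = 11.575... → 12.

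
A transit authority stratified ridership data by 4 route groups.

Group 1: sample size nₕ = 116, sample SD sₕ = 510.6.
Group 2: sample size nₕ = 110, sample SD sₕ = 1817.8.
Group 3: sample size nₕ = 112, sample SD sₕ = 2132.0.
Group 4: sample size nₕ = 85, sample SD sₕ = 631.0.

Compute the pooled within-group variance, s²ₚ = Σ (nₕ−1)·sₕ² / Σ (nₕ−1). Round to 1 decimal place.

Degrees of freedom: 115 + 109 + 111 + 84 = 419.
Σ(nₕ−1)sₕ² = 115·260712.36 + 109·3304396.84 + 111·4545424 + 84·398161 = 928148764.96.
s²ₚ = 928148764.96 / 419 = 2215152.184... → 2215152.2.

2215152.2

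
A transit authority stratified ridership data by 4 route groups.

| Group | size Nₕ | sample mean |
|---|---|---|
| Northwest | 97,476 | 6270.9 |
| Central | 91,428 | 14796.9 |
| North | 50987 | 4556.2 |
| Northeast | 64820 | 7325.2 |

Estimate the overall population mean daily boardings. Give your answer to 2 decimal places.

N = 97476 + 91428 + 50987 + 64820 = 304711.
The stratified mean weights each stratum mean by its population share Nₕ/N.
Σ Nₕx̄ₕ = 97476·6270.9 + 91428·14796.9 + 50987·4556.2 + 64820·7325.2 = 611262248.4 + 1352850973.2 + 232306969.4 + 474819464 = 2671239655.
Divide by N: 2671239655 / 304711 = 8766.4694... → 8766.47.

8766.47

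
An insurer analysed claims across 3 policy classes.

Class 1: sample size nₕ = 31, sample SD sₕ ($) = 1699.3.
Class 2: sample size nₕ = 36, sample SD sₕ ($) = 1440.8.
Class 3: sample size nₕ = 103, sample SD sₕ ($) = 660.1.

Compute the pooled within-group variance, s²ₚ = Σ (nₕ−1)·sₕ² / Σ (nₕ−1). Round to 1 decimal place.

Degrees of freedom: 30 + 35 + 102 = 167.
Σ(nₕ−1)sₕ² = 30·2887620.49 + 35·2075904.64 + 102·435732.01 = 203729942.12.
s²ₚ = 203729942.12 / 167 = 1219939.773... → 1219939.8.

1219939.8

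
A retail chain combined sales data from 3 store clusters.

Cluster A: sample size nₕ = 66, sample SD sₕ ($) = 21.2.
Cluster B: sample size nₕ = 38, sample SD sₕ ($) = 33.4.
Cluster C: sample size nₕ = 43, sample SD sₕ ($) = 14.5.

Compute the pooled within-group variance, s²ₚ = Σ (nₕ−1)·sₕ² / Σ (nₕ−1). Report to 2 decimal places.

550.83

A: (66−1)·21.2² = 65·449.44 = 29213.6
B: (38−1)·33.4² = 37·1115.56 = 41275.72
C: (43−1)·14.5² = 42·210.25 = 8830.5
Numerator = 79319.82; denominator = Σ(nₕ−1) = 144.
s²ₚ = 79319.82/144 = 550.8321... → 550.83.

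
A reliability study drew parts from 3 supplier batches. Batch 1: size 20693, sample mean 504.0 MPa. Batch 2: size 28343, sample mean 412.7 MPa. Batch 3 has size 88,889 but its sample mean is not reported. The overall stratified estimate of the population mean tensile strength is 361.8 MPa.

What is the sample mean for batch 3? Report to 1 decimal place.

N = 20693 + 28343 + 88889 = 137925.
Overall total = μ·N = 361.8·137925 = 49901265.
Subtract the known strata: 20693·504.0 + 28343·412.7 = 22126428.1.
Remaining total for batch 3: 49901265 − 22126428.1 = 27774836.9.
Divide by its size: 27774836.9 / 88889 = 312.467... → 312.5.

312.5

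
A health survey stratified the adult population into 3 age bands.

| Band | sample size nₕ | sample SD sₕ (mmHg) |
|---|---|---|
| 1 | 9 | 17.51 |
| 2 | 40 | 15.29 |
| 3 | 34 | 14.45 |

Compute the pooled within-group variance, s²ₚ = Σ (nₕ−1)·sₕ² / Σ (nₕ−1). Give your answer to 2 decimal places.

230.76

Degrees of freedom: 8 + 39 + 33 = 80.
Σ(nₕ−1)sₕ² = 8·306.6001 + 39·233.7841 + 33·208.8025 = 18460.8632.
s²ₚ = 18460.8632 / 80 = 230.7608... → 230.76.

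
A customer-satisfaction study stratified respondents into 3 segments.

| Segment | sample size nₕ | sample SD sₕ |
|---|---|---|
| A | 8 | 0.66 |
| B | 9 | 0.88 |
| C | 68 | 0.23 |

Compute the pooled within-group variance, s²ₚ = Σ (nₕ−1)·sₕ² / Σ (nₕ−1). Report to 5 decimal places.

0.15596

Degrees of freedom: 7 + 8 + 67 = 82.
Σ(nₕ−1)sₕ² = 7·0.4356 + 8·0.7744 + 67·0.0529 = 12.7887.
s²ₚ = 12.7887 / 82 = 0.1559598... → 0.15596.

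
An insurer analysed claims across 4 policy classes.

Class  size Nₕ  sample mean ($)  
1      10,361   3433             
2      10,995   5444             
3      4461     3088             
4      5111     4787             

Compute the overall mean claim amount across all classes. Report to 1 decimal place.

x̄_st = (Σ Nₕx̄ₕ) / (Σ Nₕ) = (10361·3433 + 10995·5444 + 4461·3088 + 5111·4787) / 30928
= 133668018 / 30928 = 4321.910... → 4321.9.

4321.9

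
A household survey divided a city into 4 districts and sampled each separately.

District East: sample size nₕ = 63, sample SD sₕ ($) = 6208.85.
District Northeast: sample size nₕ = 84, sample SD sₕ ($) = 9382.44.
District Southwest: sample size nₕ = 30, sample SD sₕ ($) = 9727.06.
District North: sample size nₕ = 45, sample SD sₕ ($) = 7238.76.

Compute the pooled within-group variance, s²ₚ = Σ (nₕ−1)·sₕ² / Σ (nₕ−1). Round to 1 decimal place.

67642354.7

East: (63−1)·6208.85² = 62·38549818.3225 = 2390088735.995
Northeast: (84−1)·9382.44² = 83·88030180.3536 = 7306504969.3488
Southwest: (30−1)·9727.06² = 29·94615696.2436 = 2743855191.0644
North: (45−1)·7238.76² = 44·52399646.3376 = 2305584438.8544
Numerator = 14746033335.2626; denominator = Σ(nₕ−1) = 218.
s²ₚ = 14746033335.2626/218 = 67642354.749... → 67642354.7.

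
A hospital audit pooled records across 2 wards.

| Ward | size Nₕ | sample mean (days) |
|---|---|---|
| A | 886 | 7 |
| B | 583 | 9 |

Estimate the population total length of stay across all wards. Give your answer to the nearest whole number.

11449

A: 886·7 = 6202
B: 583·9 = 5247
τ̂ = Σ Nₕx̄ₕ = 11449.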